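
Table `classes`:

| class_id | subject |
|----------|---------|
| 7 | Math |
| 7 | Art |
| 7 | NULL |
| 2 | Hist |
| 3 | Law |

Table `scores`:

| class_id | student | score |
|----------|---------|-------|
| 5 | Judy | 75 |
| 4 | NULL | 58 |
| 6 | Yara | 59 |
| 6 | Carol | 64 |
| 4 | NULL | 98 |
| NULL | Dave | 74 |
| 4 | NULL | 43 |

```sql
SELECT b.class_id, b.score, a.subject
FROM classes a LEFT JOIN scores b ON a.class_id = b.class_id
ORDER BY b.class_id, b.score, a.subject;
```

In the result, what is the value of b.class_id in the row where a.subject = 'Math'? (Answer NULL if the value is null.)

NULL

LEFT JOIN keeps every row from `classes`; unmatched rows get NULL for `scores`'s columns.
Matching on a.class_id = b.class_id. A NULL in a compared column never satisfies the condition.
- class_id=7: no b row matches, row kept with b columns NULL.
- class_id=7: no b row matches, row kept with b columns NULL.
- class_id=7: no b row matches, row kept with b columns NULL.
- class_id=2: no b row matches, row kept with b columns NULL.
- class_id=3: no b row matches, row kept with b columns NULL.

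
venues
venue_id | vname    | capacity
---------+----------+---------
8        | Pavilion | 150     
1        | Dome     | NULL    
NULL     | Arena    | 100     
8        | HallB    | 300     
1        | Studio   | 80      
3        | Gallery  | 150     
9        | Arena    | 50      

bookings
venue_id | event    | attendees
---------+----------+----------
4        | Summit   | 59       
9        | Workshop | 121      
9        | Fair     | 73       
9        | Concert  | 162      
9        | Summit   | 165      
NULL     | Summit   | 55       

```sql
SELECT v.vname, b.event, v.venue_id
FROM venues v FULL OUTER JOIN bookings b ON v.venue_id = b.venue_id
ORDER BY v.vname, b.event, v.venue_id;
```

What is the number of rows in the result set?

12

FULL OUTER JOIN keeps every row from both sides; unmatched rows get NULL for the other side's columns.
Matching on v.venue_id = b.venue_id. A NULL in a compared column never satisfies the condition.
- v (venue_id=8) has no partner → padded with NULL.
- v (venue_id=1) has no partner → padded with NULL.
- v (venue_id=NULL) has no partner → padded with NULL.
- v (venue_id=8) has no partner → padded with NULL.
- v (venue_id=1) has no partner → padded with NULL.
- v (venue_id=3) has no partner → padded with NULL.
- v (venue_id=9) pairs with 4 row(s) of b.
- 2 row(s) from b found no v partner → padded with NULL.
Total: 4 matched + 8 padded = 12 rows.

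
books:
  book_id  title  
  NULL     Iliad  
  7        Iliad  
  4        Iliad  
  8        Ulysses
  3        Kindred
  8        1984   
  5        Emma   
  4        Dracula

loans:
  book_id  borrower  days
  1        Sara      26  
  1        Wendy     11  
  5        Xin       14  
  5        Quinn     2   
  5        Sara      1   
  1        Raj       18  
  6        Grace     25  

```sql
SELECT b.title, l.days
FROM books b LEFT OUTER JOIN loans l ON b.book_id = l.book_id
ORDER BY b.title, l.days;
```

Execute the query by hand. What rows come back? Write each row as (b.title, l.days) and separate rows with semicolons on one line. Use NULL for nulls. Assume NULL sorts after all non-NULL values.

LEFT JOIN keeps every row from `books`; unmatched rows get NULL for `loans`'s columns.
Matching on b.book_id = l.book_id. A NULL in a compared column never satisfies the condition.
Matched pairs: 3; unmatched b rows kept: 7.

(1984, NULL); (Dracula, NULL); (Emma, 1); (Emma, 2); (Emma, 14); (Iliad, NULL); (Iliad, NULL); (Iliad, NULL); (Kindred, NULL); (Ulysses, NULL)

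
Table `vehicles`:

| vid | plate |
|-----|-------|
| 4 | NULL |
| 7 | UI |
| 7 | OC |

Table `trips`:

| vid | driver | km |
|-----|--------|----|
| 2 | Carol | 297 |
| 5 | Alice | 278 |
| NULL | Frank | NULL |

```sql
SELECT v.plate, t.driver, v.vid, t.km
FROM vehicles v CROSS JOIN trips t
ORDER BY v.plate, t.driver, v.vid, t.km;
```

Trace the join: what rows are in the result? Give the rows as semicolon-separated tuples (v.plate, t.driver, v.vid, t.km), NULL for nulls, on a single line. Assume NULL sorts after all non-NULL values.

(OC, Alice, 7, 278); (OC, Carol, 7, 297); (OC, Frank, 7, NULL); (UI, Alice, 7, 278); (UI, Carol, 7, 297); (UI, Frank, 7, NULL); (NULL, Alice, 4, 278); (NULL, Carol, 4, 297); (NULL, Frank, 4, NULL)

CROSS JOIN pairs every row of `vehicles` with every row of `trips`: 3 × 3 = 9 rows.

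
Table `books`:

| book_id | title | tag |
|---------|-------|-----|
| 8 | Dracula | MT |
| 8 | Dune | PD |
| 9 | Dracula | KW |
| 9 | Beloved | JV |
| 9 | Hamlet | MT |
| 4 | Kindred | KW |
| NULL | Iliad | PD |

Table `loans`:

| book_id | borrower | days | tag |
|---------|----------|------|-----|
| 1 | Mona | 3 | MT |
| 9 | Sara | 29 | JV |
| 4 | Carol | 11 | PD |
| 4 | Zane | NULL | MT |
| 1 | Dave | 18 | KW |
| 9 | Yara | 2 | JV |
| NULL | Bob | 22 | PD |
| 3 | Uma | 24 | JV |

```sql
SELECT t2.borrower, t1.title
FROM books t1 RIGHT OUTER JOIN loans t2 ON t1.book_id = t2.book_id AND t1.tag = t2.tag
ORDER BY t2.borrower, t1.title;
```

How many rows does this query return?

RIGHT JOIN keeps every row from `loans`; unmatched rows get NULL for `books`'s columns.
Matching on t1.book_id = t2.book_id AND t1.tag = t2.tag. A NULL in a compared column never satisfies the condition.
- t1 (book_id=8, tag=MT) has no partner in t2.
- t1 (book_id=8, tag=PD) has no partner in t2.
- t1 (book_id=9, tag=KW) has no partner in t2.
- t1 (book_id=9, tag=JV) pairs with 2 row(s) of t2.
- t1 (book_id=9, tag=MT) has no partner in t2.
- t1 (book_id=4, tag=KW) has no partner in t2.
- t1 (book_id=NULL, tag=PD) has no partner in t2.
- 6 row(s) from t2 found no t1 partner → padded with NULL.
Total: 2 matched + 6 padded = 8 rows.

8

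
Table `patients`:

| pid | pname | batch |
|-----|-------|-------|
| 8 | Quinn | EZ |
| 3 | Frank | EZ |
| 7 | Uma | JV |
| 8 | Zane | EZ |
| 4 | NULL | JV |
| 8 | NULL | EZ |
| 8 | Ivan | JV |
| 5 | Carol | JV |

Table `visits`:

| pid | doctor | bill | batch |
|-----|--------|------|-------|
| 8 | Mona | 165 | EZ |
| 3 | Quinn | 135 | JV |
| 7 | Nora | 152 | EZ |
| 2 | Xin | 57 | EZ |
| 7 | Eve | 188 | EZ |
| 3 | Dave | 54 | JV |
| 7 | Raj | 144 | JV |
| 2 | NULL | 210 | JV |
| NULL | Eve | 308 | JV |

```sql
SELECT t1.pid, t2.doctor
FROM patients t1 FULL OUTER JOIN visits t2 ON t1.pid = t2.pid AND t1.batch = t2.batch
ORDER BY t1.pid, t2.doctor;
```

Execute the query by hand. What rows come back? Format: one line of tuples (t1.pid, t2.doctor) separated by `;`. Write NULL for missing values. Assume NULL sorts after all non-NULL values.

FULL OUTER JOIN keeps every row from both sides; unmatched rows get NULL for the other side's columns.
Matching on t1.pid = t2.pid AND t1.batch = t2.batch. A NULL in a compared column never satisfies the condition.
- t1[0] pid=8, batch=EZ → 1 match(es) in t2 → 1 row(s).
- t1[1] pid=3, batch=EZ → no match; kept with NULLs on the t2 side.
- t1[2] pid=7, batch=JV → 1 match(es) in t2 → 1 row(s).
- t1[3] pid=8, batch=EZ → 1 match(es) in t2 → 1 row(s).
- t1[4] pid=4, batch=JV → no match; kept with NULLs on the t2 side.
- t1[5] pid=8, batch=EZ → 1 match(es) in t2 → 1 row(s).
- t1[6] pid=8, batch=JV → no match; kept with NULLs on the t2 side.
- t1[7] pid=5, batch=JV → no match; kept with NULLs on the t2 side.
- 7 row(s) from t2 found no t1 partner → padded with NULL.

(3, NULL); (4, NULL); (5, NULL); (7, Raj); (8, Mona); (8, Mona); (8, Mona); (8, NULL); (NULL, Dave); (NULL, Eve); (NULL, Eve); (NULL, Nora); (NULL, Quinn); (NULL, Xin); (NULL, NULL)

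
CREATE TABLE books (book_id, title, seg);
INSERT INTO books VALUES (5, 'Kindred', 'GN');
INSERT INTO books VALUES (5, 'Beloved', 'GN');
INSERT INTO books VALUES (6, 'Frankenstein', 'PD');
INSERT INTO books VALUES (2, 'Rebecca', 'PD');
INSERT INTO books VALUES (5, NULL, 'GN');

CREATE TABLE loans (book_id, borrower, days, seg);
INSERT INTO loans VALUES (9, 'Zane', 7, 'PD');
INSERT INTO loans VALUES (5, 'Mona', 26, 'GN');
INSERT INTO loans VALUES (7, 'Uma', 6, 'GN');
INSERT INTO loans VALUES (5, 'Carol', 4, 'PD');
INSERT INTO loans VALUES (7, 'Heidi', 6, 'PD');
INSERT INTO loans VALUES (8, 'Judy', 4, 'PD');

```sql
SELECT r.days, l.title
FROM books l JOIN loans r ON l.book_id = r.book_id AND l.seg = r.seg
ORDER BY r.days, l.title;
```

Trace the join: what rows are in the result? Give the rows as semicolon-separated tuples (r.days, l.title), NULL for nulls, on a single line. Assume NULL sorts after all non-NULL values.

INNER JOIN keeps only pairs where the ON condition holds.
Matching on l.book_id = r.book_id AND l.seg = r.seg.
- book_id=5, seg=GN: 1 matching r row(s), so 1 row(s) emitted.
- book_id=5, seg=GN: 1 matching r row(s), so 1 row(s) emitted.
- book_id=6, seg=PD: no matching r row, dropped.
- book_id=2, seg=PD: no matching r row, dropped.
- book_id=5, seg=GN: 1 matching r row(s), so 1 row(s) emitted.
After projecting and ordering:
r.days | l.title
26 | Beloved
26 | Kindred
26 | NULL

(26, Beloved); (26, Kindred); (26, NULL)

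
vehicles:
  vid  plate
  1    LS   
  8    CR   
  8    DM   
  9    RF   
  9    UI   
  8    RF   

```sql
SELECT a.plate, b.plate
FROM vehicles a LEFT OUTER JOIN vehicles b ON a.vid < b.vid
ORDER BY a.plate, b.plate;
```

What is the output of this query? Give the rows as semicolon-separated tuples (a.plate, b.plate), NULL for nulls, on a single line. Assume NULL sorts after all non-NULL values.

(CR, RF); (CR, UI); (DM, RF); (DM, UI); (LS, CR); (LS, DM); (LS, RF); (LS, RF); (LS, UI); (RF, RF); (RF, UI); (RF, NULL); (UI, NULL)

LEFT JOIN keeps every row from `vehicles a`; unmatched rows get NULL for `vehicles b`'s columns.
Matching on a.vid < b.vid.
Matched pairs: 11; unmatched a rows kept: 2.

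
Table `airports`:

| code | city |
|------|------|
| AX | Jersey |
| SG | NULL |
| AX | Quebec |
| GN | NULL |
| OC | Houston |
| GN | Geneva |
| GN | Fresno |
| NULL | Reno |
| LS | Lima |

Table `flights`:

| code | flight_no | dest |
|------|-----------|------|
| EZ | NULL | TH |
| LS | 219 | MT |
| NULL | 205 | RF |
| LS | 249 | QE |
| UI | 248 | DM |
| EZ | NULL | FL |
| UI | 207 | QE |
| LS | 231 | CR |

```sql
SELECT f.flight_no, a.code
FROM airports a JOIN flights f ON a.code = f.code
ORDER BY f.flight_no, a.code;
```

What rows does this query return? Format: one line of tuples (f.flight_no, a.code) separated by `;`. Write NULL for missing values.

INNER JOIN keeps only pairs where the ON condition holds.
Matching on a.code = f.code. A NULL in a compared column never satisfies the condition.
Matched pairs: 3.

(219, LS); (231, LS); (249, LS)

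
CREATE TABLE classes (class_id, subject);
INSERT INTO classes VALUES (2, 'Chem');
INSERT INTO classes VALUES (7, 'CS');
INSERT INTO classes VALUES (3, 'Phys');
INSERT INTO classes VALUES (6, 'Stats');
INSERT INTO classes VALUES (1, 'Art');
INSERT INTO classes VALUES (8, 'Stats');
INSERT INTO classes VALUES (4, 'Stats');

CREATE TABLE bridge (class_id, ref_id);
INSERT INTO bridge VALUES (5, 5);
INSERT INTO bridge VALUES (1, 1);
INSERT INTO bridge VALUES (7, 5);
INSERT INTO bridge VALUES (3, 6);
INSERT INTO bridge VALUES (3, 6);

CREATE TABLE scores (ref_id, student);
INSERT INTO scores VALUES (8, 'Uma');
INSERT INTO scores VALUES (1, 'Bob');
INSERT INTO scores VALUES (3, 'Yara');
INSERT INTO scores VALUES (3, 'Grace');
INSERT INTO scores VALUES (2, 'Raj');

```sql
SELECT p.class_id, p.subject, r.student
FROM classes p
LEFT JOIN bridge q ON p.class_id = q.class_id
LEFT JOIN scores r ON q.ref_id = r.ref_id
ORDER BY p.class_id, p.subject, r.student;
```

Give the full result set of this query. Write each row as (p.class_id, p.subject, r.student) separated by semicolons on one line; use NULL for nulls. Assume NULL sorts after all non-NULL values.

(1, Art, Bob); (2, Chem, NULL); (3, Phys, NULL); (3, Phys, NULL); (4, Stats, NULL); (6, Stats, NULL); (7, CS, NULL); (8, Stats, NULL)

Evaluate left to right. First `classes p LEFT JOIN bridge q` on class_id: 8 row(s).
Then LEFT JOIN `scores r` on ref_id: each of those 8 rows is kept; rows whose q.ref_id has no match in r get NULL for r's columns.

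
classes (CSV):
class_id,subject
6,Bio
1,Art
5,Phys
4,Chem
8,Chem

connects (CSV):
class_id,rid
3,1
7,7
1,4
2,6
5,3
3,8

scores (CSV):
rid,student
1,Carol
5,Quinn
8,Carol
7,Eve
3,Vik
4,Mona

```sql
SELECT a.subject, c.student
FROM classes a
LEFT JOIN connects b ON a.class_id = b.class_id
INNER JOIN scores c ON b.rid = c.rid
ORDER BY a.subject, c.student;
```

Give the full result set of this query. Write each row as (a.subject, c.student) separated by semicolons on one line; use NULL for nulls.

Joins associate left-to-right: classes LEFT JOIN connects on class_id gives 5 intermediate row(s).
Then INNER JOIN `scores c` on rid: keep only rows whose b.rid appears in c.

(Art, Mona); (Phys, Vik)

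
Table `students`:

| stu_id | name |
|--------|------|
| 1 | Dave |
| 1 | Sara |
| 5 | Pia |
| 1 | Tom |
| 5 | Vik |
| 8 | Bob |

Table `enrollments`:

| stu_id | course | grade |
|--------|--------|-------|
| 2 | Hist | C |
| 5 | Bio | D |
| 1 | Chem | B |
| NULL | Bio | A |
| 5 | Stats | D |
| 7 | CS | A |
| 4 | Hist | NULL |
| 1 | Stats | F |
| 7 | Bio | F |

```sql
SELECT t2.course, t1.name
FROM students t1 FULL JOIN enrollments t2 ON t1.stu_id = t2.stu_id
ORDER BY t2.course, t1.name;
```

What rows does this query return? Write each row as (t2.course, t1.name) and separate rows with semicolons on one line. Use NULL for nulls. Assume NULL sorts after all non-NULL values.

FULL OUTER JOIN keeps every row from both sides; unmatched rows get NULL for the other side's columns.
Matching on t1.stu_id = t2.stu_id. A NULL in a compared column never satisfies the condition.
- t1 row (stu_id=1): matches 2 t2 row(s) → 2 output row(s).
- t1 row (stu_id=1): matches 2 t2 row(s) → 2 output row(s).
- t1 row (stu_id=5): matches 2 t2 row(s) → 2 output row(s).
- t1 row (stu_id=1): matches 2 t2 row(s) → 2 output row(s).
- t1 row (stu_id=5): matches 2 t2 row(s) → 2 output row(s).
- t1 row (stu_id=8): no match → kept, t2 columns NULL.
- plus 5 unmatched t2 row(s), each kept with NULL t1 columns.

(Bio, Pia); (Bio, Vik); (Bio, NULL); (Bio, NULL); (CS, NULL); (Chem, Dave); (Chem, Sara); (Chem, Tom); (Hist, NULL); (Hist, NULL); (Stats, Dave); (Stats, Pia); (Stats, Sara); (Stats, Tom); (Stats, Vik); (NULL, Bob)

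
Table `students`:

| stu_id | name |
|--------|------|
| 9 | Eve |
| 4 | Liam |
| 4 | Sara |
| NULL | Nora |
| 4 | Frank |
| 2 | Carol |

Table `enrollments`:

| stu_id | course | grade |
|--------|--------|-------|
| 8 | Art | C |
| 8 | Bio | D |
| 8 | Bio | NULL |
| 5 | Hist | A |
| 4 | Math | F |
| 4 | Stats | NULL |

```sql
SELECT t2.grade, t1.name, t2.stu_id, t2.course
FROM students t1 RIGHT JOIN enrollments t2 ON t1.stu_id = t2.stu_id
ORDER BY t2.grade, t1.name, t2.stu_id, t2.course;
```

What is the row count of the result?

RIGHT JOIN keeps every row from `enrollments`; unmatched rows get NULL for `students`'s columns.
Matching on t1.stu_id = t2.stu_id. A NULL in a compared column never satisfies the condition.
- stu_id=9: no matching t2 row.
- stu_id=4: 2 matching t2 row(s), so 2 row(s) emitted.
- stu_id=4: 2 matching t2 row(s), so 2 row(s) emitted.
- stu_id=NULL: no matching t2 row.
- stu_id=4: 2 matching t2 row(s), so 2 row(s) emitted.
- stu_id=2: no matching t2 row.
- 4 row(s) from t2 found no t1 partner → padded with NULL.
Total: 6 matched + 4 padded = 10 rows.

10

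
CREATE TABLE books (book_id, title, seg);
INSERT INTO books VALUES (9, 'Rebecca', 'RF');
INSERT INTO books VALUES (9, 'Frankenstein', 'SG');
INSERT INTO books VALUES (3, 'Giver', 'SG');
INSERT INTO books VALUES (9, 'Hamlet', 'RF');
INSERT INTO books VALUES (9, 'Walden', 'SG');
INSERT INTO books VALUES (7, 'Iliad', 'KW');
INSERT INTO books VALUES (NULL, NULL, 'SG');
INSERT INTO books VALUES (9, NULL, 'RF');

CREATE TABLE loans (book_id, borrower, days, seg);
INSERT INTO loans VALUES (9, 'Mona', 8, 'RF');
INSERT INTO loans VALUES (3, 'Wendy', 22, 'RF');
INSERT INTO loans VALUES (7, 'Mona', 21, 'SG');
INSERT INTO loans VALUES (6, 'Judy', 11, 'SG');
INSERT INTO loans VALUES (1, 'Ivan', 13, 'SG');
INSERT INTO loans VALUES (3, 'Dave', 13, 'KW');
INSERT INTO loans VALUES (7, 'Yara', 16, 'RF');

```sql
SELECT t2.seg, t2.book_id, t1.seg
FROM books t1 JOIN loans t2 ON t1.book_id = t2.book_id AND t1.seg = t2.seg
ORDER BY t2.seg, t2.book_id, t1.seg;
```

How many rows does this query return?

3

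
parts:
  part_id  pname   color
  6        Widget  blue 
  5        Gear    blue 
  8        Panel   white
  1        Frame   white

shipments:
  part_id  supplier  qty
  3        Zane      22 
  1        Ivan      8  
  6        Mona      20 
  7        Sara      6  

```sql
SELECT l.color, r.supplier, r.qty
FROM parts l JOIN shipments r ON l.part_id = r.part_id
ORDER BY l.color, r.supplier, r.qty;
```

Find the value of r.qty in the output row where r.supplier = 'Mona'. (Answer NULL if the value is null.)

INNER JOIN keeps only pairs where the ON condition holds.
Matching on l.part_id = r.part_id.
Matched pairs: 2.

20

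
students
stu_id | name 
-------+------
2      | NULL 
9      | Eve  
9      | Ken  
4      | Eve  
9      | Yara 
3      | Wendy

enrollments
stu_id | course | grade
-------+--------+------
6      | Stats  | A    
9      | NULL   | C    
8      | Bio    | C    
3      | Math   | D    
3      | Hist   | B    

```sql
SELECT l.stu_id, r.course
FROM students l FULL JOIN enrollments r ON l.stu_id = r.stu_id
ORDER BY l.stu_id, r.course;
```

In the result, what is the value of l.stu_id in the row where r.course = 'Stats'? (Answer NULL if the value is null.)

NULL

FULL OUTER JOIN keeps every row from both sides; unmatched rows get NULL for the other side's columns.
Matching on l.stu_id = r.stu_id.
- stu_id=2: no r row matches, row kept with r columns NULL.
- stu_id=9: 1 matching r row(s), so 1 row(s) emitted.
- stu_id=9: 1 matching r row(s), so 1 row(s) emitted.
- stu_id=4: no r row matches, row kept with r columns NULL.
- stu_id=9: 1 matching r row(s), so 1 row(s) emitted.
- stu_id=3: 2 matching r row(s), so 2 row(s) emitted.
- 2 r row(s) had no l match → kept, l columns NULL.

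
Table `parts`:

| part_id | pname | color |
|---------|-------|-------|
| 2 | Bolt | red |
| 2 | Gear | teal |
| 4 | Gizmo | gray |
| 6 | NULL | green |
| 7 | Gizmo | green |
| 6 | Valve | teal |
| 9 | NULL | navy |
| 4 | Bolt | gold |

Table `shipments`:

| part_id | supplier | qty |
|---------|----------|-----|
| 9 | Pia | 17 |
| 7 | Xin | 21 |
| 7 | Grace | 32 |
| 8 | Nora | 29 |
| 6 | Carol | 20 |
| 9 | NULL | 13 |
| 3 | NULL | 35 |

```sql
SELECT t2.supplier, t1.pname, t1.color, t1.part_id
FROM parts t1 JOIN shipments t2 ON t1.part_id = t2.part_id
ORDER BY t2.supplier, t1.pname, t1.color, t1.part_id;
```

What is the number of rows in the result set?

6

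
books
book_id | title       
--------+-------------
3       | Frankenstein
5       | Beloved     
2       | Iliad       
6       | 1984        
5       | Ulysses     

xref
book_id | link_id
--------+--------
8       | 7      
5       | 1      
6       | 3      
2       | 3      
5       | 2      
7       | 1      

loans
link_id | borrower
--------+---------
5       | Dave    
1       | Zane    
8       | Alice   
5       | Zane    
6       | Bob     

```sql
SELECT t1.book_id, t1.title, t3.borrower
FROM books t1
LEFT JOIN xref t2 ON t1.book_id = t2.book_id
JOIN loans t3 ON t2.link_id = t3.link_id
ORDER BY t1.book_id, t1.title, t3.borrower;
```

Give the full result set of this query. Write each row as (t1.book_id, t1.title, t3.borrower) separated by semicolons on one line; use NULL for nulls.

Step 1 — t1 LEFT JOIN t2 on book_id → 7 row(s).
Then INNER JOIN `loans t3` on link_id: keep only rows whose t2.link_id appears in t3.

(5, Beloved, Zane); (5, Ulysses, Zane)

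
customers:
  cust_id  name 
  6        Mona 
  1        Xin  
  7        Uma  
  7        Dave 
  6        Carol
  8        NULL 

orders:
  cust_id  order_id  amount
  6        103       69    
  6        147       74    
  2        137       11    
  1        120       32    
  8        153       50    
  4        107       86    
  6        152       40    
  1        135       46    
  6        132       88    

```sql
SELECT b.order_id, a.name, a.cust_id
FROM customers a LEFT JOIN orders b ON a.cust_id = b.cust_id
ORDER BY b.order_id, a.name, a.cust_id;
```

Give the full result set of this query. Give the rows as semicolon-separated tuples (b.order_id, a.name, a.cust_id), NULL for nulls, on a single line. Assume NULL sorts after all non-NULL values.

(103, Carol, 6); (103, Mona, 6); (120, Xin, 1); (132, Carol, 6); (132, Mona, 6); (135, Xin, 1); (147, Carol, 6); (147, Mona, 6); (152, Carol, 6); (152, Mona, 6); (153, NULL, 8); (NULL, Dave, 7); (NULL, Uma, 7)

LEFT JOIN keeps every row from `customers`; unmatched rows get NULL for `orders`'s columns.
Matching on a.cust_id = b.cust_id.
Matched pairs: 11; unmatched a rows kept: 2.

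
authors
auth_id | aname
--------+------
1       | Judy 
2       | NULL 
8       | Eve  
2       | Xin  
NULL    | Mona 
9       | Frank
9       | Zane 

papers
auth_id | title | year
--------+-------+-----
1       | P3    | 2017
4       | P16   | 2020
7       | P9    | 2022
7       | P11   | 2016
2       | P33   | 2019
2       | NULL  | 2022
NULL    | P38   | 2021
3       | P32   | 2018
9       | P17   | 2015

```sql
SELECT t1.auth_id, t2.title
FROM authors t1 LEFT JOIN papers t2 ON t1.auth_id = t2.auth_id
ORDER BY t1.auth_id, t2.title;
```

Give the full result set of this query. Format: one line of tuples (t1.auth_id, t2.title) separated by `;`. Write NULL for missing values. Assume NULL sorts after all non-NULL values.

LEFT JOIN keeps every row from `authors`; unmatched rows get NULL for `papers`'s columns.
Matching on t1.auth_id = t2.auth_id. A NULL in a compared column never satisfies the condition.
Matched pairs: 7; unmatched t1 rows kept: 2.

(1, P3); (2, P33); (2, P33); (2, NULL); (2, NULL); (8, NULL); (9, P17); (9, P17); (NULL, NULL)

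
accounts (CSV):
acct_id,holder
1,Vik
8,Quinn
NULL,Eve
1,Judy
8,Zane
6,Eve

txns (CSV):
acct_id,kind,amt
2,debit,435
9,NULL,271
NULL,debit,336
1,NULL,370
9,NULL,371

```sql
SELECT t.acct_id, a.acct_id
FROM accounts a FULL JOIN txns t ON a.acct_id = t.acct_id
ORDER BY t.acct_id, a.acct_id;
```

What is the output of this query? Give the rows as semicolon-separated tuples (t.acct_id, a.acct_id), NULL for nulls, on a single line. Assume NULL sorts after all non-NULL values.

(1, 1); (1, 1); (2, NULL); (9, NULL); (9, NULL); (NULL, 6); (NULL, 8); (NULL, 8); (NULL, NULL); (NULL, NULL)

FULL OUTER JOIN keeps every row from both sides; unmatched rows get NULL for the other side's columns.
Matching on a.acct_id = t.acct_id. A NULL in a compared column never satisfies the condition.
- a[0] acct_id=1 → 1 match(es) in t → 1 row(s).
- a[1] acct_id=8 → no match; kept with NULLs on the t side.
- a[2] acct_id=NULL → no match; kept with NULLs on the t side.
- a[3] acct_id=1 → 1 match(es) in t → 1 row(s).
- a[4] acct_id=8 → no match; kept with NULLs on the t side.
- a[5] acct_id=6 → no match; kept with NULLs on the t side.
- plus 4 unmatched t row(s), each kept with NULL a columns.
After projecting and ordering:
t.acct_id | a.acct_id
1 | 1
1 | 1
2 | NULL
9 | NULL
9 | NULL
NULL | 6
NULL | 8
NULL | 8
NULL | NULL
NULL | NULL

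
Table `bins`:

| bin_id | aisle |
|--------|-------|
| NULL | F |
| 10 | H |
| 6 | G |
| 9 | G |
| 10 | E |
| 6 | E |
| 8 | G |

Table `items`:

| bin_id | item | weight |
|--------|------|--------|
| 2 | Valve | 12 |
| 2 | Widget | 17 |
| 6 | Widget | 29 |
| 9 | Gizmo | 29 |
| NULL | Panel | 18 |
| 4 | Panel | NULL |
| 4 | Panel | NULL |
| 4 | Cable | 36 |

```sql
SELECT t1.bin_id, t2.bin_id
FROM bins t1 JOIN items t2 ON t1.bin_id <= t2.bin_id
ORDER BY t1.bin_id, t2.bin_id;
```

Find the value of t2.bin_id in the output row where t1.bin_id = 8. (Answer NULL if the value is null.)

9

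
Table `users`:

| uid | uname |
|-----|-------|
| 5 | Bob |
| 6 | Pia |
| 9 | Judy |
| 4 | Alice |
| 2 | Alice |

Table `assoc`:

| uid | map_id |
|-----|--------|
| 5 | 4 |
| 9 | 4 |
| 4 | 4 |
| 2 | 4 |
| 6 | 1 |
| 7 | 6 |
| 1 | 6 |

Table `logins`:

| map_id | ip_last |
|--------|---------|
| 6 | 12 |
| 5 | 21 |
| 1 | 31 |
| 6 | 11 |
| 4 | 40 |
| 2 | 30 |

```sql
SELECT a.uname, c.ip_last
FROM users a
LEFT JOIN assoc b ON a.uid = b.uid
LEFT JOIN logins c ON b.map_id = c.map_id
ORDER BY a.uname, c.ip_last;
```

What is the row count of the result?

5

Joins associate left-to-right: users LEFT JOIN assoc on uid gives 5 intermediate row(s).
Then LEFT JOIN `logins c` on map_id: each of those 5 rows is kept; rows whose b.map_id has no match in c get NULL for c's columns.
Result: 5 row(s).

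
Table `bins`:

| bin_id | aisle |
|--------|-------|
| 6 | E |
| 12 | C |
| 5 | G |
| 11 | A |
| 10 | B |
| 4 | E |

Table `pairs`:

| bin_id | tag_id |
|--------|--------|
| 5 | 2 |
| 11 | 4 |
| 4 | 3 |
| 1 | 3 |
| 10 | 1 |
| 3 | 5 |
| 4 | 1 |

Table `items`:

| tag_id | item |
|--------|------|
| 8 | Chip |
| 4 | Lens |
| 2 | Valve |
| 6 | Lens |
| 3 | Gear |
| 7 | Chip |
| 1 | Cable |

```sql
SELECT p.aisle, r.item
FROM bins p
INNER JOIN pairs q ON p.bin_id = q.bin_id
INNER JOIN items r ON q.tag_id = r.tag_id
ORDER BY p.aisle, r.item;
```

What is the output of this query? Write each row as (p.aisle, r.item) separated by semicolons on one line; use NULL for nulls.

Joins associate left-to-right: bins INNER JOIN pairs on bin_id gives 5 intermediate row(s).
Then INNER JOIN `items r` on tag_id: keep only rows whose q.tag_id appears in r.

(A, Lens); (B, Cable); (E, Cable); (E, Gear); (G, Valve)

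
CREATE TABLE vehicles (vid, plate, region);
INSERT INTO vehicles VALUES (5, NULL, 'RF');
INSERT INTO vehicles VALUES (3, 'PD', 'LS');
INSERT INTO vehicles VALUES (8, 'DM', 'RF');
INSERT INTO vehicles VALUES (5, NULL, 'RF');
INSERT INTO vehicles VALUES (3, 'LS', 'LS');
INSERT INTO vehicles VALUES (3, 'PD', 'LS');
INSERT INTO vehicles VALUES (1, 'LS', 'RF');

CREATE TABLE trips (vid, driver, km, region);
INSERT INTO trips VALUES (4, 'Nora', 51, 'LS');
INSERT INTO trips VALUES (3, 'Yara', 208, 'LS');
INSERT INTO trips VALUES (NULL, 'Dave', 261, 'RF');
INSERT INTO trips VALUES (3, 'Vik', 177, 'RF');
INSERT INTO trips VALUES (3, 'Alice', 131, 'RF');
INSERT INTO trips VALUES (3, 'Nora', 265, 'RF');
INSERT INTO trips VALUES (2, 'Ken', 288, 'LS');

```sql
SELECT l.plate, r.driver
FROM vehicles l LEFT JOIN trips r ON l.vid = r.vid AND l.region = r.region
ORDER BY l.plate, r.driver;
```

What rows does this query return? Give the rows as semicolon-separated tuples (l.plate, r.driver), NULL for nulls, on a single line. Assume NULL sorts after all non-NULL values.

(DM, NULL); (LS, Yara); (LS, NULL); (PD, Yara); (PD, Yara); (NULL, NULL); (NULL, NULL)

LEFT JOIN keeps every row from `vehicles`; unmatched rows get NULL for `trips`'s columns.
Matching on l.vid = r.vid AND l.region = r.region. A NULL in a compared column never satisfies the condition.
- l[0] vid=5, region=RF → no match; kept with NULLs on the r side.
- l[1] vid=3, region=LS → 1 match(es) in r → 1 row(s).
- l[2] vid=8, region=RF → no match; kept with NULLs on the r side.
- l[3] vid=5, region=RF → no match; kept with NULLs on the r side.
- l[4] vid=3, region=LS → 1 match(es) in r → 1 row(s).
- l[5] vid=3, region=LS → 1 match(es) in r → 1 row(s).
- l[6] vid=1, region=RF → no match; kept with NULLs on the r side.
After projecting and ordering:
l.plate | r.driver
DM | NULL
LS | Yara
LS | NULL
PD | Yara
PD | Yara
NULL | NULL
NULL | NULL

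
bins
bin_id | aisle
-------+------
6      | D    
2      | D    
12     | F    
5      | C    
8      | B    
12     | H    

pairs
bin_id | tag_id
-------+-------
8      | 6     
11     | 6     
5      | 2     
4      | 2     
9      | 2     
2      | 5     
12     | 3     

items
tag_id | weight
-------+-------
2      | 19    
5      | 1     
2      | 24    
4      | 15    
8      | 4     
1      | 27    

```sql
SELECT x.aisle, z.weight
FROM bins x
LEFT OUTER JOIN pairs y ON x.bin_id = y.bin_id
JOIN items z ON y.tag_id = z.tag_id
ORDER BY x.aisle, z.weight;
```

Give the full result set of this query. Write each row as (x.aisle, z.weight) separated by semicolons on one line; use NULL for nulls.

(C, 19); (C, 24); (D, 1)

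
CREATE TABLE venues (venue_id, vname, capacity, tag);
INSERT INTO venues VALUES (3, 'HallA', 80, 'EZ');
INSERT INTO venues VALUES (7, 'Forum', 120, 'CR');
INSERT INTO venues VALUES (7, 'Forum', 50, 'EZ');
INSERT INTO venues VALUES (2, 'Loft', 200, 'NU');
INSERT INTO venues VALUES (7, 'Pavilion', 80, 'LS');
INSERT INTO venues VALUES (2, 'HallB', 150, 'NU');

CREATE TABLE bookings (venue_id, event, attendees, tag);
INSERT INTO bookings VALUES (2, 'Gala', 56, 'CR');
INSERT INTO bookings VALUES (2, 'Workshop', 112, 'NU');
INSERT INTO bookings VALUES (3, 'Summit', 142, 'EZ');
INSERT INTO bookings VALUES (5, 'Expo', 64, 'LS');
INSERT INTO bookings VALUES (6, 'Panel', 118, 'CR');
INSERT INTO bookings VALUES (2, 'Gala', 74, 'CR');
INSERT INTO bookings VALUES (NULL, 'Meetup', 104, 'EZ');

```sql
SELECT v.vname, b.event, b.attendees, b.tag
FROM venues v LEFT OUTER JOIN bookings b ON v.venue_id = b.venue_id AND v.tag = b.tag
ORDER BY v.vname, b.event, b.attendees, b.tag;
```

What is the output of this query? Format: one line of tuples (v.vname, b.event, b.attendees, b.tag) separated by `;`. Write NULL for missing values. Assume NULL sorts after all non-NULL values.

(Forum, NULL, NULL, NULL); (Forum, NULL, NULL, NULL); (HallA, Summit, 142, EZ); (HallB, Workshop, 112, NU); (Loft, Workshop, 112, NU); (Pavilion, NULL, NULL, NULL)

LEFT JOIN keeps every row from `venues`; unmatched rows get NULL for `bookings`'s columns.
Matching on v.venue_id = b.venue_id AND v.tag = b.tag. A NULL in a compared column never satisfies the condition.
- venue_id=3, tag=EZ: 1 matching b row(s), so 1 row(s) emitted.
- venue_id=7, tag=CR: no b row matches, row kept with b columns NULL.
- venue_id=7, tag=EZ: no b row matches, row kept with b columns NULL.
- venue_id=2, tag=NU: 1 matching b row(s), so 1 row(s) emitted.
- venue_id=7, tag=LS: no b row matches, row kept with b columns NULL.
- venue_id=2, tag=NU: 1 matching b row(s), so 1 row(s) emitted.
After projecting and ordering:
v.vname | b.event | b.attendees | b.tag
Forum | NULL | NULL | NULL
Forum | NULL | NULL | NULL
HallA | Summit | 142 | EZ
HallB | Workshop | 112 | NU
Loft | Workshop | 112 | NU
Pavilion | NULL | NULL | NULL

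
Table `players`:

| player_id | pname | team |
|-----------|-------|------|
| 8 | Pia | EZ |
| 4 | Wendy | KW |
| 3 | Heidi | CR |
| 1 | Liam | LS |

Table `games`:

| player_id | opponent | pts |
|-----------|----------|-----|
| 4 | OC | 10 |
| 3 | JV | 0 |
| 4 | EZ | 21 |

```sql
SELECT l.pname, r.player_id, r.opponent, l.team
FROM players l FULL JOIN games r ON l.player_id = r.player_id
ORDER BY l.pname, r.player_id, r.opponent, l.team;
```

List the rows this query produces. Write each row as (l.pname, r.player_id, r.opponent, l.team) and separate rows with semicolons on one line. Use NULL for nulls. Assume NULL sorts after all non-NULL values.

(Heidi, 3, JV, CR); (Liam, NULL, NULL, LS); (Pia, NULL, NULL, EZ); (Wendy, 4, EZ, KW); (Wendy, 4, OC, KW)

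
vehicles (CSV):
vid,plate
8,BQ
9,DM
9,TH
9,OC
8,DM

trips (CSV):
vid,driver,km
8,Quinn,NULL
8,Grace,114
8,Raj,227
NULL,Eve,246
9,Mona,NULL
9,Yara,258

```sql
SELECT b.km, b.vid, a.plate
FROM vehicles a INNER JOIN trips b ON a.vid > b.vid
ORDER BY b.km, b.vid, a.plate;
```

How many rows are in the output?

9

INNER JOIN keeps only pairs where the ON condition holds.
Matching on a.vid > b.vid. A NULL in a compared column never satisfies the condition.
Matched pairs: 9.
Total: 9 rows.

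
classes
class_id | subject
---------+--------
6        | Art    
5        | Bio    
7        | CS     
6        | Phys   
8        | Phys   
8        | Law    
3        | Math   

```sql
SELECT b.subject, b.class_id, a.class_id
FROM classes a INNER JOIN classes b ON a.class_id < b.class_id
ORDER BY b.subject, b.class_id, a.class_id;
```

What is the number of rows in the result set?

INNER JOIN keeps only pairs where the ON condition holds.
Matching on a.class_id < b.class_id.
- a[0] class_id=6 → 3 match(es) in b → 3 row(s).
- a[1] class_id=5 → 5 match(es) in b → 5 row(s).
- a[2] class_id=7 → 2 match(es) in b → 2 row(s).
- a[3] class_id=6 → 3 match(es) in b → 3 row(s).
- a[4] class_id=8 → no match; dropped.
- a[5] class_id=8 → no match; dropped.
- a[6] class_id=3 → 6 match(es) in b → 6 row(s).
Total: 19 rows.

19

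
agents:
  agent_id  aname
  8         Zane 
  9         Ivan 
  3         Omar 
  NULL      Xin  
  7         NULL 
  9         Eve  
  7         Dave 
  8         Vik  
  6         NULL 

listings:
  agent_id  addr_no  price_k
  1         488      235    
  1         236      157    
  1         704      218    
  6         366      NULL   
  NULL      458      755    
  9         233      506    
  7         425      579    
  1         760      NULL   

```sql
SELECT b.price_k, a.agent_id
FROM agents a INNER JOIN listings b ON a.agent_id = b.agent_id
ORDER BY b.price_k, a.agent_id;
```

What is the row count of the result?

INNER JOIN keeps only pairs where the ON condition holds.
Matching on a.agent_id = b.agent_id. A NULL in a compared column never satisfies the condition.
Matched pairs: 5.
Total: 5 rows.

5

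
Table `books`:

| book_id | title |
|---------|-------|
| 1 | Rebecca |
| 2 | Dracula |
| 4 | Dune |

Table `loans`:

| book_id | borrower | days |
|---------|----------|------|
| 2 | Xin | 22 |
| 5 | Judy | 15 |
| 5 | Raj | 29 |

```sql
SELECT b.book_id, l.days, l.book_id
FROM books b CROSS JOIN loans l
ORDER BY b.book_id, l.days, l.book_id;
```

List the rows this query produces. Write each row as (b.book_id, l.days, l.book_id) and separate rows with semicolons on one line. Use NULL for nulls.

(1, 15, 5); (1, 22, 2); (1, 29, 5); (2, 15, 5); (2, 22, 2); (2, 29, 5); (4, 15, 5); (4, 22, 2); (4, 29, 5)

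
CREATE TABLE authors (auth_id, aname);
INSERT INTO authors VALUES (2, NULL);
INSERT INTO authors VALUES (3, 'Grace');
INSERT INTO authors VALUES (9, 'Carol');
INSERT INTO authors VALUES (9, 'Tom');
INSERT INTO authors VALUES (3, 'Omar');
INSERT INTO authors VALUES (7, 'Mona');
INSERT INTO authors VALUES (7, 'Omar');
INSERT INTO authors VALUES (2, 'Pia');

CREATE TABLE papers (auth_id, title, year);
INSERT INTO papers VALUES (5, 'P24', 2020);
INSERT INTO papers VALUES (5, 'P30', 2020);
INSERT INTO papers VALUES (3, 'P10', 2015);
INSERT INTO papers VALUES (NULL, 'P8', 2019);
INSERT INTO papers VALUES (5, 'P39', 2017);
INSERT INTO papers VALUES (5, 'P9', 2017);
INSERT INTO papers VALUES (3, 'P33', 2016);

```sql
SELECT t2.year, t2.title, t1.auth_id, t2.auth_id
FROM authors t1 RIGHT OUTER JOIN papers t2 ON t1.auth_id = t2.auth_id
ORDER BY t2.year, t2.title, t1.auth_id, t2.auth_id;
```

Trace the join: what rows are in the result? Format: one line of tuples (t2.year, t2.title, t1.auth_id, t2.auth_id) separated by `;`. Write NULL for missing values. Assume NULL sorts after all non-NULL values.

(2015, P10, 3, 3); (2015, P10, 3, 3); (2016, P33, 3, 3); (2016, P33, 3, 3); (2017, P39, NULL, 5); (2017, P9, NULL, 5); (2019, P8, NULL, NULL); (2020, P24, NULL, 5); (2020, P30, NULL, 5)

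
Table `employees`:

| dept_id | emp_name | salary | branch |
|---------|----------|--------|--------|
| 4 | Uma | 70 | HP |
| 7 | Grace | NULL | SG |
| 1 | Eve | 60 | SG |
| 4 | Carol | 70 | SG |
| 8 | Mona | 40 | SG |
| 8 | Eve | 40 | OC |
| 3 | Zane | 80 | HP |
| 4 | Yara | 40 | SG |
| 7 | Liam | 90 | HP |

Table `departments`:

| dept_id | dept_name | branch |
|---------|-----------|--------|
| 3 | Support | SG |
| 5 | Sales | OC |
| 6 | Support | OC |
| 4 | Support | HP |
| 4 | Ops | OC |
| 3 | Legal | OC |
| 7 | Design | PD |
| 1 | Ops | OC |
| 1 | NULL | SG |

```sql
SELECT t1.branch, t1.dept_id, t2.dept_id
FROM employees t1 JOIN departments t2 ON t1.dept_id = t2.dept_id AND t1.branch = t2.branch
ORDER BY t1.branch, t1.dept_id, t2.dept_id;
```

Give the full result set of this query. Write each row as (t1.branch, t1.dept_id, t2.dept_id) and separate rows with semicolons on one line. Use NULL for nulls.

(HP, 4, 4); (SG, 1, 1)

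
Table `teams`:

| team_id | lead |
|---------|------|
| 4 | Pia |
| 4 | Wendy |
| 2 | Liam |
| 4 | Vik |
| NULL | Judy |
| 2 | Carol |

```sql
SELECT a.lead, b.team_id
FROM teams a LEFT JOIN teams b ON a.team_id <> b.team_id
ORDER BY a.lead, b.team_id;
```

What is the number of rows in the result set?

LEFT JOIN keeps every row from `teams a`; unmatched rows get NULL for `teams b`'s columns.
Matching on a.team_id <> b.team_id. A NULL in a compared column never satisfies the condition.
- a (team_id=4) pairs with 2 row(s) of b.
- a (team_id=4) pairs with 2 row(s) of b.
- a (team_id=2) pairs with 3 row(s) of b.
- a (team_id=4) pairs with 2 row(s) of b.
- a (team_id=NULL) has no partner → padded with NULL.
- a (team_id=2) pairs with 3 row(s) of b.
Total: 12 matched + 1 padded = 13 rows.

13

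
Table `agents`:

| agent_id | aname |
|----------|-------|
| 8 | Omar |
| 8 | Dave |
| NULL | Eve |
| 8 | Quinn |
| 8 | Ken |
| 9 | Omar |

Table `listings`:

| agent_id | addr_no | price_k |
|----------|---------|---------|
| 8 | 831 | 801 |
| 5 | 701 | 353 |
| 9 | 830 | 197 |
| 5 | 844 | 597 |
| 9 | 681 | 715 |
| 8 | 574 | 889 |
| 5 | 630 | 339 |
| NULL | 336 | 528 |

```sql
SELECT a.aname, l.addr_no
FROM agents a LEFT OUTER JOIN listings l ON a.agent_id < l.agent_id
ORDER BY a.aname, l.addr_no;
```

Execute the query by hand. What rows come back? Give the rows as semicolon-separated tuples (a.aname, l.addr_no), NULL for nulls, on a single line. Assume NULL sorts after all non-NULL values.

LEFT JOIN keeps every row from `agents`; unmatched rows get NULL for `listings`'s columns.
Matching on a.agent_id < l.agent_id. A NULL in a compared column never satisfies the condition.
Matched pairs: 8; unmatched a rows kept: 2.

(Dave, 681); (Dave, 830); (Eve, NULL); (Ken, 681); (Ken, 830); (Omar, 681); (Omar, 830); (Omar, NULL); (Quinn, 681); (Quinn, 830)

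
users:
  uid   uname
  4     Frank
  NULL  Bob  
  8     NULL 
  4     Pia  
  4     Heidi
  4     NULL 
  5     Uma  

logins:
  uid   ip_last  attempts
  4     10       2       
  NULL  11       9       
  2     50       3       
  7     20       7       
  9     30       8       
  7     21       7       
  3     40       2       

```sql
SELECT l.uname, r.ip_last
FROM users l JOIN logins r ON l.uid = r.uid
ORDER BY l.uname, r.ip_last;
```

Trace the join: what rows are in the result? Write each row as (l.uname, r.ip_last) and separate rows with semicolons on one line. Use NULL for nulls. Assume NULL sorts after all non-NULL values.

(Frank, 10); (Heidi, 10); (Pia, 10); (NULL, 10)

INNER JOIN keeps only pairs where the ON condition holds.
Matching on l.uid = r.uid. A NULL in a compared column never satisfies the condition.
- l (uid=4) pairs with 1 row(s) of r.
- l (uid=NULL) has no partner → excluded.
- l (uid=8) has no partner → excluded.
- l (uid=4) pairs with 1 row(s) of r.
- l (uid=4) pairs with 1 row(s) of r.
- l (uid=4) pairs with 1 row(s) of r.
- l (uid=5) has no partner → excluded.
After projecting and ordering:
l.uname | r.ip_last
Frank | 10
Heidi | 10
Pia | 10
NULL | 10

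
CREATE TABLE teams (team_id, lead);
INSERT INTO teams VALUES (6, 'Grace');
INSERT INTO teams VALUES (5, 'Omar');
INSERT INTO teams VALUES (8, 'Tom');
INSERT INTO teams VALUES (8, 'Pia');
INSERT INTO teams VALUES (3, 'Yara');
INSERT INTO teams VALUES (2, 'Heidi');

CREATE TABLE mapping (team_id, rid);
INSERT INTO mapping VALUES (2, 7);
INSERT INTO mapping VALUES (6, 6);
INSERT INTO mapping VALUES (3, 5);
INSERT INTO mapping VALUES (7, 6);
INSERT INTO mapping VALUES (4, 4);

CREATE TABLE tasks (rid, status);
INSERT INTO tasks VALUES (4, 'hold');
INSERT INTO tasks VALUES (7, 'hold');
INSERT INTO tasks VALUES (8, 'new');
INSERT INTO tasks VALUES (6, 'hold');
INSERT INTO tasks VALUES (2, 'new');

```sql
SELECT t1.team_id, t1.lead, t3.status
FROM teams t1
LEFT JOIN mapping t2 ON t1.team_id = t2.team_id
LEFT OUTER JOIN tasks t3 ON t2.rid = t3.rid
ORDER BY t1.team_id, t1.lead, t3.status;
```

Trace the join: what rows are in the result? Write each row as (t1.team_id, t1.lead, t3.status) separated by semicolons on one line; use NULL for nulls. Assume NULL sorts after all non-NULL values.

(2, Heidi, hold); (3, Yara, NULL); (5, Omar, NULL); (6, Grace, hold); (8, Pia, NULL); (8, Tom, NULL)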